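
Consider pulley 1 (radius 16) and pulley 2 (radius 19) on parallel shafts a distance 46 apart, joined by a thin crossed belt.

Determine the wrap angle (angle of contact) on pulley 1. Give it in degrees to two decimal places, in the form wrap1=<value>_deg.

wrap1=279.08_deg

crossed belt: β = asin((r1+r2)/C) = asin(35/46) = 49.5409°
wrap1 = wrap2 = π + 2β = 279.0818°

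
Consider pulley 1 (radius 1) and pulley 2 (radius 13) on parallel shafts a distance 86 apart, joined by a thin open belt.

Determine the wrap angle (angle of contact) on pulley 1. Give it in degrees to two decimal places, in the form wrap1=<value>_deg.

wrap1=163.96_deg

open belt: β = asin((r2−r1)/C) = asin(12/86) = 8.0209°
wrap1 = π − 2β = 163.9581°
wrap2 = π + 2β = 196.0419°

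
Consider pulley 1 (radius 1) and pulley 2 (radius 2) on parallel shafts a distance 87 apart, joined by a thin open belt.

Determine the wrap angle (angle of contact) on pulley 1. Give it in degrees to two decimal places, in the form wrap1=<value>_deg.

open belt: β = asin((r2−r1)/C) = asin(1/87) = 0.6586°
wrap1 = π − 2β = 178.6828°
wrap2 = π + 2β = 181.3172°

wrap1=178.68_deg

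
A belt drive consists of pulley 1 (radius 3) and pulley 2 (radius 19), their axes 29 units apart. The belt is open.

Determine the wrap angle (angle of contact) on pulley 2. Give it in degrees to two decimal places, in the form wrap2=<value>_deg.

open belt: β = asin((r2−r1)/C) = asin(16/29) = 33.4854°
wrap1 = π − 2β = 113.0292°
wrap2 = π + 2β = 246.9708°

wrap2=246.97_deg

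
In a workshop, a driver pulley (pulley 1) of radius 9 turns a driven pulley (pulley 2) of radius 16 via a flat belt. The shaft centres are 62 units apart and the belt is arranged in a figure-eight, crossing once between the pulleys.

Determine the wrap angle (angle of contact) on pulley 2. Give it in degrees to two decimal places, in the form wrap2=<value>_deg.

crossed belt: β = asin((r1+r2)/C) = asin(25/62) = 23.7800°
wrap1 = wrap2 = π + 2β = 227.5600°

wrap2=227.56_deg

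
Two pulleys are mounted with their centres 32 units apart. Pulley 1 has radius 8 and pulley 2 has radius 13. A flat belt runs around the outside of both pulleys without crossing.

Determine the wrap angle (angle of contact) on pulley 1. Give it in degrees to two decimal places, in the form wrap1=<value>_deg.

open belt: β = asin((r2−r1)/C) = asin(5/32) = 8.9893°
wrap1 = π − 2β = 162.0214°
wrap2 = π + 2β = 197.9786°

wrap1=162.02_deg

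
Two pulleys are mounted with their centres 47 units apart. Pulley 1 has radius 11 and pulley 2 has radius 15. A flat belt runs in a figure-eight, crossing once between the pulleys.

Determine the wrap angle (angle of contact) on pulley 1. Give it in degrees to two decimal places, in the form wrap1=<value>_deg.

wrap1=247.17_deg

crossed belt: β = asin((r1+r2)/C) = asin(26/47) = 33.5862°
wrap1 = wrap2 = π + 2β = 247.1725°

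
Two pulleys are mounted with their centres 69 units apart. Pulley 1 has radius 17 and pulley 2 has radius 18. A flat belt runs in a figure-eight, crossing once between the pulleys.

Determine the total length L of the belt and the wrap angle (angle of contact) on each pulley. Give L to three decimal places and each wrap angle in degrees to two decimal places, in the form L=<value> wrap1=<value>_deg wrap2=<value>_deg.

crossed belt: β = asin((r1+r2)/C) = asin(35/69) = 30.4806°
wrap1 = wrap2 = π + 2β = 240.9612°
tangent length = C·cosβ = 59.4643
L = (r1+r2)·wrap + 2·C·cosβ = 35·4.2056 + 2·59.4643 = 266.1234

L=266.123 wrap1=240.96_deg wrap2=240.96_deg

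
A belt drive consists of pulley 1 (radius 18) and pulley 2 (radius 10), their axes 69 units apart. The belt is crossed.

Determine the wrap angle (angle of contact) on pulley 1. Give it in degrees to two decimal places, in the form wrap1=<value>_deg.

crossed belt: β = asin((r1+r2)/C) = asin(28/69) = 23.9411°
wrap1 = wrap2 = π + 2β = 227.8822°

wrap1=227.88_deg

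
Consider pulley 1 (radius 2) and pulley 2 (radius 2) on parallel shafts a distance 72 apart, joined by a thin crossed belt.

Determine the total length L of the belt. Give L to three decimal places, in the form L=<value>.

crossed belt: β = asin((r1+r2)/C) = asin(4/72) = 3.1847°
wrap1 = wrap2 = π + 2β = 186.3695°
tangent length = C·cosβ = 71.8888
L = (r1+r2)·wrap + 2·C·cosβ = 4·3.2528 + 2·71.8888 = 156.7887

L=156.789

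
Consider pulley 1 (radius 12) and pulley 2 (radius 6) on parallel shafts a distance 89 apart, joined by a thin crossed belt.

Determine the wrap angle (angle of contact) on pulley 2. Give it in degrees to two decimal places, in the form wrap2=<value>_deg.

wrap2=203.34_deg

crossed belt: β = asin((r1+r2)/C) = asin(18/89) = 11.6684°
wrap1 = wrap2 = π + 2β = 203.3368°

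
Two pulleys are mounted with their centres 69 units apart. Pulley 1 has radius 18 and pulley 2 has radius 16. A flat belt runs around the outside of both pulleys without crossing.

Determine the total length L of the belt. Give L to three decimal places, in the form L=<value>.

L=244.872

open belt: β = asin((r2−r1)/C) = asin(-2/69) = -1.6610°
wrap1 = π − 2β = 183.3220°
wrap2 = π + 2β = 176.6780°
tangent length = C·cosβ = 68.9710
L = r1·wrap1 + r2·wrap2 + 2·C·cosβ = 18·3.1996 + 16·3.0836 + 2·68.9710 = 244.8721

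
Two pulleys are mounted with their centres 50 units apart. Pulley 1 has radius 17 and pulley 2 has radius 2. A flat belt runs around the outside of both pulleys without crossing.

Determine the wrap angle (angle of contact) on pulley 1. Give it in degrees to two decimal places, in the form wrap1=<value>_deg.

wrap1=214.92_deg

open belt: β = asin((r2−r1)/C) = asin(-15/50) = -17.4576°
wrap1 = π − 2β = 214.9152°
wrap2 = π + 2β = 145.0848°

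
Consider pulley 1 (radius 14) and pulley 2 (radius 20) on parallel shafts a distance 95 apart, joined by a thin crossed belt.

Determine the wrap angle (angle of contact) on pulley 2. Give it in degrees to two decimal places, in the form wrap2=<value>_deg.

wrap2=221.94_deg

crossed belt: β = asin((r1+r2)/C) = asin(34/95) = 20.9710°
wrap1 = wrap2 = π + 2β = 221.9419°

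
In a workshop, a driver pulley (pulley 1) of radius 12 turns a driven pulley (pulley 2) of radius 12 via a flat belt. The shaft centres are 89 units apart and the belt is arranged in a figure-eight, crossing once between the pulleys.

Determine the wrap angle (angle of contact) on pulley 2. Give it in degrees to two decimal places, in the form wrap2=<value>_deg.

crossed belt: β = asin((r1+r2)/C) = asin(24/89) = 15.6442°
wrap1 = wrap2 = π + 2β = 211.2884°

wrap2=211.29_deg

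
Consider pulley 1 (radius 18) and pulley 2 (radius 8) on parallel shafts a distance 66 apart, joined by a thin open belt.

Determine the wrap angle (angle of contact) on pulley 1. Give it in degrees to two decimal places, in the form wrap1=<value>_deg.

wrap1=197.43_deg

open belt: β = asin((r2−r1)/C) = asin(-10/66) = -8.7147°
wrap1 = π − 2β = 197.4295°
wrap2 = π + 2β = 162.5705°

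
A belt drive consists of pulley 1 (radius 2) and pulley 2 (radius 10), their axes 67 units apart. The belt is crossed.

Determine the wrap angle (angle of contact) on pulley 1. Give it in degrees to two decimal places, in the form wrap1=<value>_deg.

wrap1=200.64_deg

crossed belt: β = asin((r1+r2)/C) = asin(12/67) = 10.3176°
wrap1 = wrap2 = π + 2β = 200.6352°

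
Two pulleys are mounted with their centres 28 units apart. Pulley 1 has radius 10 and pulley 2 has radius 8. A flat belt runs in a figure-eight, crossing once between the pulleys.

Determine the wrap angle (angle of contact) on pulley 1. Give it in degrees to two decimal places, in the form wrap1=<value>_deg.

crossed belt: β = asin((r1+r2)/C) = asin(18/28) = 40.0052°
wrap1 = wrap2 = π + 2β = 260.0104°

wrap1=260.01_deg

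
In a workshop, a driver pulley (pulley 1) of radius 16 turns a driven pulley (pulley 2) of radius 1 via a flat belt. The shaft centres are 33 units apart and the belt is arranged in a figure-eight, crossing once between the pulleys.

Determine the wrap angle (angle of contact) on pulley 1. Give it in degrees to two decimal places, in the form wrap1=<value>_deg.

wrap1=242.02_deg

crossed belt: β = asin((r1+r2)/C) = asin(17/33) = 31.0076°
wrap1 = wrap2 = π + 2β = 242.0152°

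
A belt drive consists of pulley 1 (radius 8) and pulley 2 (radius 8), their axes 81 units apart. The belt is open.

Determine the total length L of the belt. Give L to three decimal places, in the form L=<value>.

L=212.265

open belt: β = asin((r2−r1)/C) = asin(0/81) = 0.0000°
wrap1 = π − 2β = 180.0000°
wrap2 = π + 2β = 180.0000°
tangent length = C·cosβ = 81.0000
L = r1·wrap1 + r2·wrap2 + 2·C·cosβ = 8·3.1416 + 8·3.1416 + 2·81.0000 = 212.2655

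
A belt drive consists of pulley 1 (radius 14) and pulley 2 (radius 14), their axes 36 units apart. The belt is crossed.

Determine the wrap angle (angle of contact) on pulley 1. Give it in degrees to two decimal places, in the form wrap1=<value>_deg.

wrap1=282.12_deg

crossed belt: β = asin((r1+r2)/C) = asin(28/36) = 51.0576°
wrap1 = wrap2 = π + 2β = 282.1151°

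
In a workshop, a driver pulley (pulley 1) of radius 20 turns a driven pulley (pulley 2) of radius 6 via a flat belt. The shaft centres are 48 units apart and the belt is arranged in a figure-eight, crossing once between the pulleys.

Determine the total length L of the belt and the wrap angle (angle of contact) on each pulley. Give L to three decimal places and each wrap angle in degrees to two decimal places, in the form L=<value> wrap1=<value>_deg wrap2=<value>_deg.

crossed belt: β = asin((r1+r2)/C) = asin(26/48) = 32.7972°
wrap1 = wrap2 = π + 2β = 245.5943°
tangent length = C·cosβ = 40.3485
L = (r1+r2)·wrap + 2·C·cosβ = 26·4.2864 + 2·40.3485 = 192.1441

L=192.144 wrap1=245.59_deg wrap2=245.59_deg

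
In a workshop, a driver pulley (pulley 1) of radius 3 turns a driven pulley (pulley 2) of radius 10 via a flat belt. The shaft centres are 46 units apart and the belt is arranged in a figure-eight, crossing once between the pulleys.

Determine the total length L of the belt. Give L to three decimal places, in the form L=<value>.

L=136.540

crossed belt: β = asin((r1+r2)/C) = asin(13/46) = 16.4160°
wrap1 = wrap2 = π + 2β = 212.8319°
tangent length = C·cosβ = 44.1248
L = (r1+r2)·wrap + 2·C·cosβ = 13·3.7146 + 2·44.1248 = 136.5397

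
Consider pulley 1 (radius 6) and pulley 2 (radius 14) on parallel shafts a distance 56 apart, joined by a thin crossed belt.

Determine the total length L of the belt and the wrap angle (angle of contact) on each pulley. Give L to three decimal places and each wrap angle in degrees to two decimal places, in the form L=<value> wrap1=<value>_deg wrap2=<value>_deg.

crossed belt: β = asin((r1+r2)/C) = asin(20/56) = 20.9248°
wrap1 = wrap2 = π + 2β = 221.8497°
tangent length = C·cosβ = 52.3068
L = (r1+r2)·wrap + 2·C·cosβ = 20·3.8720 + 2·52.3068 = 182.0537

L=182.054 wrap1=221.85_deg wrap2=221.85_deg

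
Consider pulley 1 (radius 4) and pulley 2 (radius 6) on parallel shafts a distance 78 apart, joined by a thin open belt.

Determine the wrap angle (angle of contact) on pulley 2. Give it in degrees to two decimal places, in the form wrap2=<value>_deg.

open belt: β = asin((r2−r1)/C) = asin(2/78) = 1.4693°
wrap1 = π − 2β = 177.0614°
wrap2 = π + 2β = 182.9386°

wrap2=182.94_deg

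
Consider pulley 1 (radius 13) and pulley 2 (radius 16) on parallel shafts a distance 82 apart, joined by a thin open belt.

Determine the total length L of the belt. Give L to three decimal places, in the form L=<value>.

open belt: β = asin((r2−r1)/C) = asin(3/82) = 2.0967°
wrap1 = π − 2β = 175.8067°
wrap2 = π + 2β = 184.1933°
tangent length = C·cosβ = 81.9451
L = r1·wrap1 + r2·wrap2 + 2·C·cosβ = 13·3.0684 + 16·3.2148 + 2·81.9451 = 255.2160

L=255.216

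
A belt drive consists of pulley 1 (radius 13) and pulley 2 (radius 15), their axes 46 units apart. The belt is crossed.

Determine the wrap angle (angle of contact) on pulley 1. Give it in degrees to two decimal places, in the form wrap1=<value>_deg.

crossed belt: β = asin((r1+r2)/C) = asin(28/46) = 37.4952°
wrap1 = wrap2 = π + 2β = 254.9905°

wrap1=254.99_deg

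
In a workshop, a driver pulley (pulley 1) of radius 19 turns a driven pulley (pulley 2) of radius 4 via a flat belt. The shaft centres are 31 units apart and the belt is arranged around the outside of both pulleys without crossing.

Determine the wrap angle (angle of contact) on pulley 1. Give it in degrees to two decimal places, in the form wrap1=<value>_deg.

open belt: β = asin((r2−r1)/C) = asin(-15/31) = -28.9385°
wrap1 = π − 2β = 237.8771°
wrap2 = π + 2β = 122.1229°

wrap1=237.88_deg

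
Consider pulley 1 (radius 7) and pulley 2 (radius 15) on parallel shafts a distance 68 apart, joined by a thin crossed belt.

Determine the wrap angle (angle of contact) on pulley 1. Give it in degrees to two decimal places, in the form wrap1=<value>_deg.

crossed belt: β = asin((r1+r2)/C) = asin(22/68) = 18.8765°
wrap1 = wrap2 = π + 2β = 217.7530°

wrap1=217.75_deg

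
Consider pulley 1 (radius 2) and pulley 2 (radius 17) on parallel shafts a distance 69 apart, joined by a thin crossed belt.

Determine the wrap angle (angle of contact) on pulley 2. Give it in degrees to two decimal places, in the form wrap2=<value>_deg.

wrap2=211.97_deg

crossed belt: β = asin((r1+r2)/C) = asin(19/69) = 15.9836°
wrap1 = wrap2 = π + 2β = 211.9672°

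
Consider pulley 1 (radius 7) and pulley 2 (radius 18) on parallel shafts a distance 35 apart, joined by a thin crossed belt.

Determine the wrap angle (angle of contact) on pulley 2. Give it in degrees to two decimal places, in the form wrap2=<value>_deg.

crossed belt: β = asin((r1+r2)/C) = asin(25/35) = 45.5847°
wrap1 = wrap2 = π + 2β = 271.1694°

wrap2=271.17_deg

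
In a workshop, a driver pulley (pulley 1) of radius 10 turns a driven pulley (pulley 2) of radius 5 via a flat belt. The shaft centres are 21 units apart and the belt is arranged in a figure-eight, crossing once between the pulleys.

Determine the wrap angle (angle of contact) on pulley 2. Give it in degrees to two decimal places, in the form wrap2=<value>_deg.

wrap2=271.17_deg

crossed belt: β = asin((r1+r2)/C) = asin(15/21) = 45.5847°
wrap1 = wrap2 = π + 2β = 271.1694°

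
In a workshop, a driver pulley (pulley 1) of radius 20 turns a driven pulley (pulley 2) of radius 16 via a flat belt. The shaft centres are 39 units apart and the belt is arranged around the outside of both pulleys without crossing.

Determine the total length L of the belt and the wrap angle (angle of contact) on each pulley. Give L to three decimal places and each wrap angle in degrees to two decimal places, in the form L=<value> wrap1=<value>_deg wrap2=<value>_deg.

open belt: β = asin((r2−r1)/C) = asin(-4/39) = -5.8868°
wrap1 = π − 2β = 191.7737°
wrap2 = π + 2β = 168.2263°
tangent length = C·cosβ = 38.7943
L = r1·wrap1 + r2·wrap2 + 2·C·cosβ = 20·3.3471 + 16·2.9361 + 2·38.7943 = 191.5080

L=191.508 wrap1=191.77_deg wrap2=168.23_deg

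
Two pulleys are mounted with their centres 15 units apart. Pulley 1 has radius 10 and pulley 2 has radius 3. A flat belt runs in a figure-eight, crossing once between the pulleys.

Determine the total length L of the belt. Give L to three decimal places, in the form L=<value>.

crossed belt: β = asin((r1+r2)/C) = asin(13/15) = 60.0736°
wrap1 = wrap2 = π + 2β = 300.1471°
tangent length = C·cosβ = 7.4833
L = (r1+r2)·wrap + 2·C·cosβ = 13·5.2386 + 2·7.4833 = 83.0679

L=83.068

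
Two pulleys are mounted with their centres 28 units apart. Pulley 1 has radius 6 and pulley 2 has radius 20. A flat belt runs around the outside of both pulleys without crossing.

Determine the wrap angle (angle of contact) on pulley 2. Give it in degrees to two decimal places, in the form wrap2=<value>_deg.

wrap2=240.00_deg

open belt: β = asin((r2−r1)/C) = asin(14/28) = 30.0000°
wrap1 = π − 2β = 120.0000°
wrap2 = π + 2β = 240.0000°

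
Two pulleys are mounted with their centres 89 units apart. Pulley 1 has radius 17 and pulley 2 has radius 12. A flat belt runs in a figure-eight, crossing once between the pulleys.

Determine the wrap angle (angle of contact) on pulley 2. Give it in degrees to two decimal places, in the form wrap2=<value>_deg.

crossed belt: β = asin((r1+r2)/C) = asin(29/89) = 19.0166°
wrap1 = wrap2 = π + 2β = 218.0333°

wrap2=218.03_deg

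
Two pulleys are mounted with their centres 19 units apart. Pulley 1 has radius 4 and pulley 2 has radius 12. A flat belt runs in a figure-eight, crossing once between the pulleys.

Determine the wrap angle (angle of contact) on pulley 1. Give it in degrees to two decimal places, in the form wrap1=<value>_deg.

wrap1=294.73_deg

crossed belt: β = asin((r1+r2)/C) = asin(16/19) = 57.3631°
wrap1 = wrap2 = π + 2β = 294.7262°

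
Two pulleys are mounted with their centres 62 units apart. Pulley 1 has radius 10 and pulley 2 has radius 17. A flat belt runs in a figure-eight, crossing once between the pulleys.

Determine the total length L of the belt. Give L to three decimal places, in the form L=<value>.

L=220.778

crossed belt: β = asin((r1+r2)/C) = asin(27/62) = 25.8161°
wrap1 = wrap2 = π + 2β = 231.6322°
tangent length = C·cosβ = 55.8122
L = (r1+r2)·wrap + 2·C·cosβ = 27·4.0427 + 2·55.8122 = 220.7785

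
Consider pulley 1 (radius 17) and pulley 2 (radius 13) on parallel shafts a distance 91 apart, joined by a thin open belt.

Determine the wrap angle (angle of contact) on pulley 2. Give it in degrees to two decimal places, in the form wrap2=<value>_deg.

open belt: β = asin((r2−r1)/C) = asin(-4/91) = -2.5193°
wrap1 = π − 2β = 185.0386°
wrap2 = π + 2β = 174.9614°

wrap2=174.96_deg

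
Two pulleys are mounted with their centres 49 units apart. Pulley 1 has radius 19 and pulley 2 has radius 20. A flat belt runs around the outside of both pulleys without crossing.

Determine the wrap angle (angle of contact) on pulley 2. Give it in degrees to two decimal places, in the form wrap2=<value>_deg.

open belt: β = asin((r2−r1)/C) = asin(1/49) = 1.1694°
wrap1 = π − 2β = 177.6612°
wrap2 = π + 2β = 182.3388°

wrap2=182.34_deg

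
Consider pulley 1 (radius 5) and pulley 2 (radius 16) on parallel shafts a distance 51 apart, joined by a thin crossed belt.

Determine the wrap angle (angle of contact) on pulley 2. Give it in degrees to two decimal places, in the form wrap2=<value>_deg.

crossed belt: β = asin((r1+r2)/C) = asin(21/51) = 24.3157°
wrap1 = wrap2 = π + 2β = 228.6315°

wrap2=228.63_deg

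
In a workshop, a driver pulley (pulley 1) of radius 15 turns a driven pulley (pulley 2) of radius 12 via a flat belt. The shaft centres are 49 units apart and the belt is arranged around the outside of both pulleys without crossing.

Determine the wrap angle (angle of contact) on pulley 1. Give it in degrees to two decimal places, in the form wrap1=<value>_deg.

wrap1=187.02_deg

open belt: β = asin((r2−r1)/C) = asin(-3/49) = -3.5101°
wrap1 = π − 2β = 187.0202°
wrap2 = π + 2β = 172.9798°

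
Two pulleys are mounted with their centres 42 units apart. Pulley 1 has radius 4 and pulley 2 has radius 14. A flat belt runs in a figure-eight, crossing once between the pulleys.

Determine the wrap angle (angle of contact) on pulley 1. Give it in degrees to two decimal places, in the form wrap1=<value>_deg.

wrap1=230.75_deg

crossed belt: β = asin((r1+r2)/C) = asin(18/42) = 25.3769°
wrap1 = wrap2 = π + 2β = 230.7539°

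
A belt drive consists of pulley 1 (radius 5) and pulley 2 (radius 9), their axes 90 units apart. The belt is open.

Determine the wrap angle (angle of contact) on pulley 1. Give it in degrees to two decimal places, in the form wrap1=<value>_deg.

wrap1=174.91_deg

open belt: β = asin((r2−r1)/C) = asin(4/90) = 2.5473°
wrap1 = π − 2β = 174.9054°
wrap2 = π + 2β = 185.0946°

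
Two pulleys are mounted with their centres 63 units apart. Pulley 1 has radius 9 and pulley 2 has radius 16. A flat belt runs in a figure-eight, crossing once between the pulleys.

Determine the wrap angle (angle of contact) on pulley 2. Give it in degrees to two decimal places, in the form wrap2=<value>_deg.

crossed belt: β = asin((r1+r2)/C) = asin(25/63) = 23.3799°
wrap1 = wrap2 = π + 2β = 226.7597°

wrap2=226.76_deg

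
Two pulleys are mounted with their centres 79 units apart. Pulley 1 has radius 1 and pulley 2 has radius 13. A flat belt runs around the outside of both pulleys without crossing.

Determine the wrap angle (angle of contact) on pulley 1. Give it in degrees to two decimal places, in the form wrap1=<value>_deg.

wrap1=162.53_deg

open belt: β = asin((r2−r1)/C) = asin(12/79) = 8.7370°
wrap1 = π − 2β = 162.5260°
wrap2 = π + 2β = 197.4740°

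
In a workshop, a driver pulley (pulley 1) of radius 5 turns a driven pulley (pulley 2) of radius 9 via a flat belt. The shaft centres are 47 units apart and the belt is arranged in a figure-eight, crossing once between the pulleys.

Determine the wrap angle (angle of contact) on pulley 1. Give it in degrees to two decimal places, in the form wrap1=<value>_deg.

wrap1=214.66_deg

crossed belt: β = asin((r1+r2)/C) = asin(14/47) = 17.3299°
wrap1 = wrap2 = π + 2β = 214.6597°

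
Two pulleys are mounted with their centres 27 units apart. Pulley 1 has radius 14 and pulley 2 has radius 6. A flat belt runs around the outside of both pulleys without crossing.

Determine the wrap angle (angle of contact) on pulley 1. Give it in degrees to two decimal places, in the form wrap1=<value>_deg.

open belt: β = asin((r2−r1)/C) = asin(-8/27) = -17.2353°
wrap1 = π − 2β = 214.4706°
wrap2 = π + 2β = 145.5294°

wrap1=214.47_deg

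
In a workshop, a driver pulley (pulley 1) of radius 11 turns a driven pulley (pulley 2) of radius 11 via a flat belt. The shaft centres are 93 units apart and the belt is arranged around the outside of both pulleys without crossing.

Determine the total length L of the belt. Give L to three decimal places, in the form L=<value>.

L=255.115

open belt: β = asin((r2−r1)/C) = asin(0/93) = 0.0000°
wrap1 = π − 2β = 180.0000°
wrap2 = π + 2β = 180.0000°
tangent length = C·cosβ = 93.0000
L = r1·wrap1 + r2·wrap2 + 2·C·cosβ = 11·3.1416 + 11·3.1416 + 2·93.0000 = 255.1150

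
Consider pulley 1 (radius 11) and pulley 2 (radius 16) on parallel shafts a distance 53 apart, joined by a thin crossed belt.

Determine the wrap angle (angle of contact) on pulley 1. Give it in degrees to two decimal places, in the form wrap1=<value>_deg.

wrap1=241.25_deg

crossed belt: β = asin((r1+r2)/C) = asin(27/53) = 30.6261°
wrap1 = wrap2 = π + 2β = 241.2523°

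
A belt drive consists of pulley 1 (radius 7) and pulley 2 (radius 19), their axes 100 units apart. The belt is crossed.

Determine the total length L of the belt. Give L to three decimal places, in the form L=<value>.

L=288.480

crossed belt: β = asin((r1+r2)/C) = asin(26/100) = 15.0701°
wrap1 = wrap2 = π + 2β = 210.1401°
tangent length = C·cosβ = 96.5609
L = (r1+r2)·wrap + 2·C·cosβ = 26·3.6676 + 2·96.5609 = 288.4803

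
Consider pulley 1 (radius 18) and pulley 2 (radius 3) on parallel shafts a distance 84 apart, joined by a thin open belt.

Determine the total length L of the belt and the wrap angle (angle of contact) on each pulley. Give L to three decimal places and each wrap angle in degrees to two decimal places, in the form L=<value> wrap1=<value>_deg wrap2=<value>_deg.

L=236.659 wrap1=200.57_deg wrap2=159.43_deg

open belt: β = asin((r2−r1)/C) = asin(-15/84) = -10.2866°
wrap1 = π − 2β = 200.5731°
wrap2 = π + 2β = 159.4269°
tangent length = C·cosβ = 82.6499
L = r1·wrap1 + r2·wrap2 + 2·C·cosβ = 18·3.5007 + 3·2.7825 + 2·82.6499 = 236.6592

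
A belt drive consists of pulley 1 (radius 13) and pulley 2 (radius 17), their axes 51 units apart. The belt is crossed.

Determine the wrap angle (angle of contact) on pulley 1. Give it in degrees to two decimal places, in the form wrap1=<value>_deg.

crossed belt: β = asin((r1+r2)/C) = asin(30/51) = 36.0319°
wrap1 = wrap2 = π + 2β = 252.0638°

wrap1=252.06_deg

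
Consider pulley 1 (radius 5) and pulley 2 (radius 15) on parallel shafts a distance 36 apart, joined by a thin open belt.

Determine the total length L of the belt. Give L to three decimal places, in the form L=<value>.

open belt: β = asin((r2−r1)/C) = asin(10/36) = 16.1276°
wrap1 = π − 2β = 147.7448°
wrap2 = π + 2β = 212.2552°
tangent length = C·cosβ = 34.5832
L = r1·wrap1 + r2·wrap2 + 2·C·cosβ = 5·2.5786 + 15·3.7046 + 2·34.5832 = 137.6279

L=137.628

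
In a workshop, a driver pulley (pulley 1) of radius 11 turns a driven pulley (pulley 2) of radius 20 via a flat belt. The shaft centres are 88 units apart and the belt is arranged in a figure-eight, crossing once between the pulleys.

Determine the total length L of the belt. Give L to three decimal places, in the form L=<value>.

L=284.427

crossed belt: β = asin((r1+r2)/C) = asin(31/88) = 20.6264°
wrap1 = wrap2 = π + 2β = 221.2528°
tangent length = C·cosβ = 82.3590
L = (r1+r2)·wrap + 2·C·cosβ = 31·3.8616 + 2·82.3590 = 284.4272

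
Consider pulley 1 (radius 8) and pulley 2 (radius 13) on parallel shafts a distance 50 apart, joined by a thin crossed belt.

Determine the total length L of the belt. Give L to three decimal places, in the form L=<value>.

L=174.931

crossed belt: β = asin((r1+r2)/C) = asin(21/50) = 24.8346°
wrap1 = wrap2 = π + 2β = 229.6692°
tangent length = C·cosβ = 45.3762
L = (r1+r2)·wrap + 2·C·cosβ = 21·4.0085 + 2·45.3762 = 174.9306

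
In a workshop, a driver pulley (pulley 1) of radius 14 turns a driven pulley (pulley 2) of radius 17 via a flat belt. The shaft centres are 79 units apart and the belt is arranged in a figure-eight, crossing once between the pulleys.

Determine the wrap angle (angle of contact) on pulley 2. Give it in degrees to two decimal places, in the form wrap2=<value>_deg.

wrap2=226.21_deg

crossed belt: β = asin((r1+r2)/C) = asin(31/79) = 23.1042°
wrap1 = wrap2 = π + 2β = 226.2085°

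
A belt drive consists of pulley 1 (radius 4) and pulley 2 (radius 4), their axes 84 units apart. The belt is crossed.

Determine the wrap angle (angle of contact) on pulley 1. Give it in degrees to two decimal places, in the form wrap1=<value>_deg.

wrap1=190.93_deg

crossed belt: β = asin((r1+r2)/C) = asin(8/84) = 5.4650°
wrap1 = wrap2 = π + 2β = 190.9300°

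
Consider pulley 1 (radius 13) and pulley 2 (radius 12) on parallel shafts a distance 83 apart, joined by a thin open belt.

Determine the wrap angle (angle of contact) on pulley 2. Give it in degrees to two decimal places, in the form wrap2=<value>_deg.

open belt: β = asin((r2−r1)/C) = asin(-1/83) = -0.6903°
wrap1 = π − 2β = 181.3807°
wrap2 = π + 2β = 178.6193°

wrap2=178.62_deg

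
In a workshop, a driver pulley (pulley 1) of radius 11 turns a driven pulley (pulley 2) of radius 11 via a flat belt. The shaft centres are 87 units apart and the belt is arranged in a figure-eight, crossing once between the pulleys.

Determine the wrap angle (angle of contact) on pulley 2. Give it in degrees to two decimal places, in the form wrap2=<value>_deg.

crossed belt: β = asin((r1+r2)/C) = asin(22/87) = 14.6476°
wrap1 = wrap2 = π + 2β = 209.2952°

wrap2=209.30_deg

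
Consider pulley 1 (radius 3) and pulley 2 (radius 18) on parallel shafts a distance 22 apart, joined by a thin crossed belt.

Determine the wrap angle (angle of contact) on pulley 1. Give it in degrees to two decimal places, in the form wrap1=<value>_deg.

wrap1=325.32_deg

crossed belt: β = asin((r1+r2)/C) = asin(21/22) = 72.6586°
wrap1 = wrap2 = π + 2β = 325.3171°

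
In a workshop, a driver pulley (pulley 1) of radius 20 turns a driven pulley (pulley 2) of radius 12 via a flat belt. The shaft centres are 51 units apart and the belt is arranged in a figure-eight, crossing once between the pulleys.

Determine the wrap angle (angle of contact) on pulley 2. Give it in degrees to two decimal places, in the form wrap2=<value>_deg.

wrap2=257.72_deg

crossed belt: β = asin((r1+r2)/C) = asin(32/51) = 38.8623°
wrap1 = wrap2 = π + 2β = 257.7246°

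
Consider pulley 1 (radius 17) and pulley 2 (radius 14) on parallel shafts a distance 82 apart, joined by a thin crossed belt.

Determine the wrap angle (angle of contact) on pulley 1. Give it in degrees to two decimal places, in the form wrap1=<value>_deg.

wrap1=224.43_deg

crossed belt: β = asin((r1+r2)/C) = asin(31/82) = 22.2129°
wrap1 = wrap2 = π + 2β = 224.4257°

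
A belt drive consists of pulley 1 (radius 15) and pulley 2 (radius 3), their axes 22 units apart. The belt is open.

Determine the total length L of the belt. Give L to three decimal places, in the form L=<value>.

L=107.273

open belt: β = asin((r2−r1)/C) = asin(-12/22) = -33.0557°
wrap1 = π − 2β = 246.1115°
wrap2 = π + 2β = 113.8885°
tangent length = C·cosβ = 18.4391
L = r1·wrap1 + r2·wrap2 + 2·C·cosβ = 15·4.2955 + 3·1.9877 + 2·18.4391 = 107.2732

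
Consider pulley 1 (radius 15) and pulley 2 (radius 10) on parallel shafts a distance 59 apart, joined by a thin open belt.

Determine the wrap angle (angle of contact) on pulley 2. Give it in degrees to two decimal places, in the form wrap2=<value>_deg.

open belt: β = asin((r2−r1)/C) = asin(-5/59) = -4.8614°
wrap1 = π − 2β = 189.7228°
wrap2 = π + 2β = 170.2772°

wrap2=170.28_deg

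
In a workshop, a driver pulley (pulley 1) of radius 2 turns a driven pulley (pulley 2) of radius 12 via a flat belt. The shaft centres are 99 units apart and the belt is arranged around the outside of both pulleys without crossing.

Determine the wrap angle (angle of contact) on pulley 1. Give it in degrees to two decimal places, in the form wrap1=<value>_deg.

wrap1=168.41_deg

open belt: β = asin((r2−r1)/C) = asin(10/99) = 5.7973°
wrap1 = π − 2β = 168.4053°
wrap2 = π + 2β = 191.5947°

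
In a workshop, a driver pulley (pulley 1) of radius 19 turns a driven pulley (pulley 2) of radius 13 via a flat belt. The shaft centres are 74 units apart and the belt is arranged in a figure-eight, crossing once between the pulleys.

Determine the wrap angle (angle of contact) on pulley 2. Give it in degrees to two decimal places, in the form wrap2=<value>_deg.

crossed belt: β = asin((r1+r2)/C) = asin(32/74) = 25.6220°
wrap1 = wrap2 = π + 2β = 231.2441°

wrap2=231.24_deg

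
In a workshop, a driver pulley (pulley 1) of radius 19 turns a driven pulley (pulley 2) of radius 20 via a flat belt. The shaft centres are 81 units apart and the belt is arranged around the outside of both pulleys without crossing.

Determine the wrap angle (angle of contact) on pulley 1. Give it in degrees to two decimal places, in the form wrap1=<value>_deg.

wrap1=178.59_deg

open belt: β = asin((r2−r1)/C) = asin(1/81) = 0.7074°
wrap1 = π − 2β = 178.5853°
wrap2 = π + 2β = 181.4147°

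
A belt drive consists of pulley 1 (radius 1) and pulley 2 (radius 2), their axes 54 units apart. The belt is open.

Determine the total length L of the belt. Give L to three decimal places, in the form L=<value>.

open belt: β = asin((r2−r1)/C) = asin(1/54) = 1.0611°
wrap1 = π − 2β = 177.8778°
wrap2 = π + 2β = 182.1222°
tangent length = C·cosβ = 53.9907
L = r1·wrap1 + r2·wrap2 + 2·C·cosβ = 1·3.1046 + 2·3.1786 + 2·53.9907 = 117.4433

L=117.443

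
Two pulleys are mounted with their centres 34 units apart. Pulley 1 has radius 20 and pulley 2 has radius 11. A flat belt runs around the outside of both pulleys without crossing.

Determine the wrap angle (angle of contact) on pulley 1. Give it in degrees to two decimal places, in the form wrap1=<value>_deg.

wrap1=210.70_deg

open belt: β = asin((r2−r1)/C) = asin(-9/34) = -15.3495°
wrap1 = π − 2β = 210.6990°
wrap2 = π + 2β = 149.3010°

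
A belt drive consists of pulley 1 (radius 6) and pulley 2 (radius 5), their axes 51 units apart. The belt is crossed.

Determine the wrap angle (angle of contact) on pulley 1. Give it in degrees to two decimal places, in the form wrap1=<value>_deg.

crossed belt: β = asin((r1+r2)/C) = asin(11/51) = 12.4558°
wrap1 = wrap2 = π + 2β = 204.9116°

wrap1=204.91_deg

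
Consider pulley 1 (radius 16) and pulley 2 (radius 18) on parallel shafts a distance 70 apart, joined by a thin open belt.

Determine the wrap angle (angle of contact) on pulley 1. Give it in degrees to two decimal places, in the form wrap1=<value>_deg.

open belt: β = asin((r2−r1)/C) = asin(2/70) = 1.6372°
wrap1 = π − 2β = 176.7255°
wrap2 = π + 2β = 183.2745°

wrap1=176.73_deg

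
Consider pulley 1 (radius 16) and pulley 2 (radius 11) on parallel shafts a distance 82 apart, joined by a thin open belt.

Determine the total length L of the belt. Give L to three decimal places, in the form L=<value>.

open belt: β = asin((r2−r1)/C) = asin(-5/82) = -3.4958°
wrap1 = π − 2β = 186.9916°
wrap2 = π + 2β = 173.0084°
tangent length = C·cosβ = 81.8474
L = r1·wrap1 + r2·wrap2 + 2·C·cosβ = 16·3.2636 + 11·3.0196 + 2·81.8474 = 249.1280

L=249.128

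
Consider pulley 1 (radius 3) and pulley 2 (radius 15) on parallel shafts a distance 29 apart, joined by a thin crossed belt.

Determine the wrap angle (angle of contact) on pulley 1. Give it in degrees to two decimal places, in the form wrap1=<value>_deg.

crossed belt: β = asin((r1+r2)/C) = asin(18/29) = 38.3665°
wrap1 = wrap2 = π + 2β = 256.7330°

wrap1=256.73_deg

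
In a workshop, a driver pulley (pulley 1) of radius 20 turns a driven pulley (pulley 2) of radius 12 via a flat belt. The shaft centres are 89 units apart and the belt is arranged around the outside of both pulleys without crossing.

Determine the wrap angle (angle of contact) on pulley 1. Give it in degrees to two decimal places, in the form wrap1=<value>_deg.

open belt: β = asin((r2−r1)/C) = asin(-8/89) = -5.1571°
wrap1 = π − 2β = 190.3143°
wrap2 = π + 2β = 169.6857°

wrap1=190.31_deg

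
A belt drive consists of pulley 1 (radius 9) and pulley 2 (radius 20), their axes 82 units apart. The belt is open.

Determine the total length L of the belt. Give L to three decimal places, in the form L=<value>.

open belt: β = asin((r2−r1)/C) = asin(11/82) = 7.7093°
wrap1 = π − 2β = 164.5815°
wrap2 = π + 2β = 195.4185°
tangent length = C·cosβ = 81.2588
L = r1·wrap1 + r2·wrap2 + 2·C·cosβ = 9·2.8725 + 20·3.4107 + 2·81.2588 = 256.5840

L=256.584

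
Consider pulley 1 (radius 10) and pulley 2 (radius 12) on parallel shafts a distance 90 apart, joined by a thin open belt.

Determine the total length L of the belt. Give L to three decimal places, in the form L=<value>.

open belt: β = asin((r2−r1)/C) = asin(2/90) = 1.2733°
wrap1 = π − 2β = 177.4533°
wrap2 = π + 2β = 182.5467°
tangent length = C·cosβ = 89.9778
L = r1·wrap1 + r2·wrap2 + 2·C·cosβ = 10·3.0971 + 12·3.1860 + 2·89.9778 = 249.1595

L=249.159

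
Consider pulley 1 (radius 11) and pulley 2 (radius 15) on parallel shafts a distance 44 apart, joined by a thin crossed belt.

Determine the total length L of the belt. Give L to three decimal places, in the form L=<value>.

crossed belt: β = asin((r1+r2)/C) = asin(26/44) = 36.2215°
wrap1 = wrap2 = π + 2β = 252.4431°
tangent length = C·cosβ = 35.4965
L = (r1+r2)·wrap + 2·C·cosβ = 26·4.4060 + 2·35.4965 = 185.5480

L=185.548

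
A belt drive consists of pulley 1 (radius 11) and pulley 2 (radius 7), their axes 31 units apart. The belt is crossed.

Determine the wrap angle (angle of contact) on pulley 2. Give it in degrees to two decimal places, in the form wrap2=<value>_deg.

wrap2=250.99_deg

crossed belt: β = asin((r1+r2)/C) = asin(18/31) = 35.4959°
wrap1 = wrap2 = π + 2β = 250.9919°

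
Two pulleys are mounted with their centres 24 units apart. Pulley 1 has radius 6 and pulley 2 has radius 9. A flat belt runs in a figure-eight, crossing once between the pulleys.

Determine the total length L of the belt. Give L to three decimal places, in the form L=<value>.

crossed belt: β = asin((r1+r2)/C) = asin(15/24) = 38.6822°
wrap1 = wrap2 = π + 2β = 257.3644°
tangent length = C·cosβ = 18.7350
L = (r1+r2)·wrap + 2·C·cosβ = 15·4.4919 + 2·18.7350 = 104.8478

L=104.848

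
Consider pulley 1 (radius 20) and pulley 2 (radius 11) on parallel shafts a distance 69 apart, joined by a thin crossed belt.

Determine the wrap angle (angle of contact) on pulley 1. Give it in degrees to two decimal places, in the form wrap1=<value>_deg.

wrap1=233.39_deg

crossed belt: β = asin((r1+r2)/C) = asin(31/69) = 26.6972°
wrap1 = wrap2 = π + 2β = 233.3944°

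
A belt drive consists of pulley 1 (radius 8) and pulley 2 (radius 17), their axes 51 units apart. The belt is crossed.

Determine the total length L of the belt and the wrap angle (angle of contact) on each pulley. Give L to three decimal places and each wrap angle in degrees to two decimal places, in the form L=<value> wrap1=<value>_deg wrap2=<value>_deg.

crossed belt: β = asin((r1+r2)/C) = asin(25/51) = 29.3535°
wrap1 = wrap2 = π + 2β = 238.7069°
tangent length = C·cosβ = 44.4522
L = (r1+r2)·wrap + 2·C·cosβ = 25·4.1662 + 2·44.4522 = 193.0600

L=193.060 wrap1=238.71_deg wrap2=238.71_deg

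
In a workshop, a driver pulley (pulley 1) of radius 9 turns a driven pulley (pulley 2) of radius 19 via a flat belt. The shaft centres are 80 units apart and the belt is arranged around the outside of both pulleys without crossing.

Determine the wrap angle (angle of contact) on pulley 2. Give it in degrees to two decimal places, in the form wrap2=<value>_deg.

wrap2=194.36_deg

open belt: β = asin((r2−r1)/C) = asin(10/80) = 7.1808°
wrap1 = π − 2β = 165.6385°
wrap2 = π + 2β = 194.3615°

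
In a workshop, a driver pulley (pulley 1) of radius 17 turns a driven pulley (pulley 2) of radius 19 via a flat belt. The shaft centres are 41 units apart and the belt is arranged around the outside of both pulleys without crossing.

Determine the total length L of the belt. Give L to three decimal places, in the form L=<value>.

L=195.195

open belt: β = asin((r2−r1)/C) = asin(2/41) = 2.7960°
wrap1 = π − 2β = 174.4079°
wrap2 = π + 2β = 185.5921°
tangent length = C·cosβ = 40.9512
L = r1·wrap1 + r2·wrap2 + 2·C·cosβ = 17·3.0440 + 19·3.2392 + 2·40.9512 = 195.1949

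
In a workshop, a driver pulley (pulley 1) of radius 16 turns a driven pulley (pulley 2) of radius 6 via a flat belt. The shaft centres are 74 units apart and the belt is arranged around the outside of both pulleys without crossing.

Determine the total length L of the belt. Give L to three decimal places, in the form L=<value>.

open belt: β = asin((r2−r1)/C) = asin(-10/74) = -7.7664°
wrap1 = π − 2β = 195.5329°
wrap2 = π + 2β = 164.4671°
tangent length = C·cosβ = 73.3212
L = r1·wrap1 + r2·wrap2 + 2·C·cosβ = 16·3.4127 + 6·2.8705 + 2·73.3212 = 218.4685

L=218.468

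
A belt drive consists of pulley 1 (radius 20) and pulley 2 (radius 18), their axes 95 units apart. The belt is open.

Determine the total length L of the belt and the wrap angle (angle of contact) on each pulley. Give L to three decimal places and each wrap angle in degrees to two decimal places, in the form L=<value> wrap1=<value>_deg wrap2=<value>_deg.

L=309.423 wrap1=182.41_deg wrap2=177.59_deg

open belt: β = asin((r2−r1)/C) = asin(-2/95) = -1.2063°
wrap1 = π − 2β = 182.4126°
wrap2 = π + 2β = 177.5874°
tangent length = C·cosβ = 94.9789
L = r1·wrap1 + r2·wrap2 + 2·C·cosβ = 20·3.1837 + 18·3.0995 + 2·94.9789 = 309.4226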